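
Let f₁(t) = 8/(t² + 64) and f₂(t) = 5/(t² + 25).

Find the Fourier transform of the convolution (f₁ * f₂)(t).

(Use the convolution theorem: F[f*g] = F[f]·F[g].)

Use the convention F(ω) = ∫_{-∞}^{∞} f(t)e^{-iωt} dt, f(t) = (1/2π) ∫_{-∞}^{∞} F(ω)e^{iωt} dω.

F[f₁*f₂](ω) = \pi^{2} e^{- 13 \left|{\omega}\right|}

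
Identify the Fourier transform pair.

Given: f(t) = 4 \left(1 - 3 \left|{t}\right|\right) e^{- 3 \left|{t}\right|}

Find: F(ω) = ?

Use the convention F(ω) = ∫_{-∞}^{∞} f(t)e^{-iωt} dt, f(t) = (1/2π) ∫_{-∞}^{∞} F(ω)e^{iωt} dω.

F(ω) = \frac{48 \omega^{2}}{\left(\omega^{2} + 9\right)^{2}}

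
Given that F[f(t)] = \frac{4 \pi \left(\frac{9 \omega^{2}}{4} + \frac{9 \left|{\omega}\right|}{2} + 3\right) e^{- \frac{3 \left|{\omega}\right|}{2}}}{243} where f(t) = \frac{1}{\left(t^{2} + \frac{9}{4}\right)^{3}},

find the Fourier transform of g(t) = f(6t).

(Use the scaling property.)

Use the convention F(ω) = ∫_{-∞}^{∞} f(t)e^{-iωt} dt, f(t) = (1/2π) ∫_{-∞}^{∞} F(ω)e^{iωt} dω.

F[g](ω) = \frac{\pi \left(\omega^{2} + 12 \left|{\omega}\right| + 48\right) e^{- \frac{\left|{\omega}\right|}{4}}}{5832}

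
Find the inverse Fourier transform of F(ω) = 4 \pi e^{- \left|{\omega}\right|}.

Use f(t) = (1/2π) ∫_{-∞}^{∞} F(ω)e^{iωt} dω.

f(t) = \frac{4}{t^{2} + 1}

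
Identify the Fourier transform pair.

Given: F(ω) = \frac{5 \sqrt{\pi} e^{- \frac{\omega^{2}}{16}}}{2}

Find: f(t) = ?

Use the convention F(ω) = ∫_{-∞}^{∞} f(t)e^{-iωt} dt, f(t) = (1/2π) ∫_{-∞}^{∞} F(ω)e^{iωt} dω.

f(t) = 5 e^{- 4 t^{2}}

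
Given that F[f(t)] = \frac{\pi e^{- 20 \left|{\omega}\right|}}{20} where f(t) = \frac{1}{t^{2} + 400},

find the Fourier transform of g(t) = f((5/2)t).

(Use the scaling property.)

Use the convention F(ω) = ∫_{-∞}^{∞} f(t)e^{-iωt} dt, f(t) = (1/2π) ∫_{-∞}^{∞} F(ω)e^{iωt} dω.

F[g](ω) = \frac{\pi e^{- 8 \left|{\omega}\right|}}{50}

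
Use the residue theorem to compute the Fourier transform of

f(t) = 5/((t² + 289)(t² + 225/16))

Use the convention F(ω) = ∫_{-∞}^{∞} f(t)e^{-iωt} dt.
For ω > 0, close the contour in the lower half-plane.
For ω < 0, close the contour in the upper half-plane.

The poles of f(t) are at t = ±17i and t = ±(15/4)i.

Let g(z) = f(z)e^{-iωz}; for large |z| the factor e^{-iωz} decays in the lower half-plane when ω > 0 and in the upper half-plane when ω < 0.

Case ω > 0 (lower half-plane, clockwise contour ⇒ F(ω) = -2πi·ΣRes):
  Res_{z = - 17 i} g(z) = - \frac{40 i e^{- 17 \omega}}{74783}
  Res_{z = - \frac{15 i}{4}} g(z) = \frac{32 i e^{- \frac{15 \omega}{4}}}{13197}
  F(ω) = -2πi·ΣRes = - \frac{80 \pi e^{- 17 \omega}}{74783} + \frac{64 \pi e^{- \frac{15 \omega}{4}}}{13197}

Case ω < 0 (upper half-plane, counterclockwise contour ⇒ F(ω) = +2πi·ΣRes):
  Res_{z = 17 i} g(z) = \frac{40 i e^{17 \omega}}{74783}
  Res_{z = \frac{15 i}{4}} g(z) = - \frac{32 i e^{\frac{15 \omega}{4}}}{13197}
  F(ω) = 2πi·ΣRes = \frac{16 \pi \left(68 e^{\frac{15 \omega}{4}} - 15 e^{17 \omega}\right)}{224349}

Both cases combine into a single formula in |ω|:

F(ω) = - \frac{80 \pi e^{- 17 \left|{\omega}\right|}}{74783} + \frac{64 \pi e^{- \frac{15 \left|{\omega}\right|}{4}}}{13197}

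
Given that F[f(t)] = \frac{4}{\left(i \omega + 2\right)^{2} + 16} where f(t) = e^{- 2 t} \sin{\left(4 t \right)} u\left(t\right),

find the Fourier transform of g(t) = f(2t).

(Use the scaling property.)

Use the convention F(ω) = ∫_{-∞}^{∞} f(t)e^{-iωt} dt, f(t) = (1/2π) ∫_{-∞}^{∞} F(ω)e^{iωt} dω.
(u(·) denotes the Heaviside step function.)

F[g](ω) = \frac{8}{\left(i \omega + 4\right)^{2} + 64}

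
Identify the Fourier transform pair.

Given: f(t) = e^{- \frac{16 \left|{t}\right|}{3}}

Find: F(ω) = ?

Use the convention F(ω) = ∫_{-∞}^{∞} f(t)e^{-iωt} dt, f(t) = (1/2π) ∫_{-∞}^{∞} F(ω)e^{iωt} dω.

F(ω) = \frac{96}{9 \omega^{2} + 256}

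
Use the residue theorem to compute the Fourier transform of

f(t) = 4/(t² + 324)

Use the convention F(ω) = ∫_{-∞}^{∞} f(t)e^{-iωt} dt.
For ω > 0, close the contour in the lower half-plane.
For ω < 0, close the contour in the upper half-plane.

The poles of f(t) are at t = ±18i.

Let g(z) = f(z)e^{-iωz}; for large |z| the factor e^{-iωz} decays in the lower half-plane when ω > 0 and in the upper half-plane when ω < 0.

Case ω > 0 (lower half-plane, clockwise contour ⇒ F(ω) = -2πi·ΣRes):
  Res_{z = - 18 i} g(z) = \frac{i e^{- 18 \omega}}{9}
  F(ω) = -2πi·ΣRes = \frac{2 \pi e^{- 18 \omega}}{9}

Case ω < 0 (upper half-plane, counterclockwise contour ⇒ F(ω) = +2πi·ΣRes):
  Res_{z = 18 i} g(z) = - \frac{i e^{18 \omega}}{9}
  F(ω) = 2πi·ΣRes = \frac{2 \pi e^{18 \omega}}{9}

Both cases combine into a single formula in |ω|:

F(ω) = \frac{2 \pi e^{- 18 \left|{\omega}\right|}}{9}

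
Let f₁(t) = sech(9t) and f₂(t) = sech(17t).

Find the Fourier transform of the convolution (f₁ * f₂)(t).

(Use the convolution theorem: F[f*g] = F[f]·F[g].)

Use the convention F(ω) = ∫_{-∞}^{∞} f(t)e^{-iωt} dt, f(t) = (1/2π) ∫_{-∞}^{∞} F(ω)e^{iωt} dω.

F[f₁*f₂](ω) = \frac{\pi^{2}}{153 \cosh{\left(\frac{\pi \omega}{34} \right)} \cosh{\left(\frac{\pi \omega}{18} \right)}}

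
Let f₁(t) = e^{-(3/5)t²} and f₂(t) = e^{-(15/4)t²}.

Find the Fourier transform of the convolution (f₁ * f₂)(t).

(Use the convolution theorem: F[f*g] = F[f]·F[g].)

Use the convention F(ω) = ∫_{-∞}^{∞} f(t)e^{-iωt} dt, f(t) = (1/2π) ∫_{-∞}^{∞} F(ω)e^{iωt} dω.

F[f₁*f₂](ω) = \frac{2 \pi e^{- \frac{29 \omega^{2}}{60}}}{3}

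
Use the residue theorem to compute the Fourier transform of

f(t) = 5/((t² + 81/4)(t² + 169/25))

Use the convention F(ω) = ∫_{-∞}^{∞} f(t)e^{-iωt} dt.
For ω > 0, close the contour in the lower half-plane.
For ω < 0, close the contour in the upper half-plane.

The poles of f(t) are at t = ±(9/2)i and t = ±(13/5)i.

Let g(z) = f(z)e^{-iωz}; for large |z| the factor e^{-iωz} decays in the lower half-plane when ω > 0 and in the upper half-plane when ω < 0.

Case ω > 0 (lower half-plane, clockwise contour ⇒ F(ω) = -2πi·ΣRes):
  Res_{z = - \frac{9 i}{2}} g(z) = - \frac{500 i e^{- \frac{9 \omega}{2}}}{12141}
  Res_{z = - \frac{13 i}{5}} g(z) = \frac{1250 i e^{- \frac{13 \omega}{5}}}{17537}
  F(ω) = -2πi·ΣRes = - \frac{1000 \pi e^{- \frac{9 \omega}{2}}}{12141} + \frac{2500 \pi e^{- \frac{13 \omega}{5}}}{17537}

Case ω < 0 (upper half-plane, counterclockwise contour ⇒ F(ω) = +2πi·ΣRes):
  Res_{z = \frac{9 i}{2}} g(z) = \frac{500 i e^{\frac{9 \omega}{2}}}{12141}
  Res_{z = \frac{13 i}{5}} g(z) = - \frac{1250 i e^{\frac{13 \omega}{5}}}{17537}
  F(ω) = 2πi·ΣRes = \frac{500 \pi \left(45 e^{\frac{13 \omega}{5}} - 26 e^{\frac{9 \omega}{2}}\right)}{157833}

Both cases combine into a single formula in |ω|:

F(ω) = - \frac{1000 \pi e^{- \frac{9 \left|{\omega}\right|}{2}}}{12141} + \frac{2500 \pi e^{- \frac{13 \left|{\omega}\right|}{5}}}{17537}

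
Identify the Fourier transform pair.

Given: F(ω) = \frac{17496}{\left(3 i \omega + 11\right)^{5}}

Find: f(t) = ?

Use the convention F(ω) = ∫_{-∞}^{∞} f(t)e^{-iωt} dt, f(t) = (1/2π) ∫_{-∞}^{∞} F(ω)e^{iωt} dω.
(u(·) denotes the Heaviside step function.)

f(t) = 3 t^{4} e^{- \frac{11 t}{3}} u\left(t\right)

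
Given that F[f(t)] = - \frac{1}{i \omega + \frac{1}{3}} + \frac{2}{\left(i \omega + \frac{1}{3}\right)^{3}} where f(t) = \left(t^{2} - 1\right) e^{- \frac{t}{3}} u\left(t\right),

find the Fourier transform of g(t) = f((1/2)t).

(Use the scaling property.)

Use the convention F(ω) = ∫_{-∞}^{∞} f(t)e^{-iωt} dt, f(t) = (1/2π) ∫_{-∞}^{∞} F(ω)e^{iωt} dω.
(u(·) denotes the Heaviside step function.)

F[g](ω) = \frac{6 \left(108 i \omega - \left(6 i \omega + 1\right)^{3} + 18\right)}{\left(6 i \omega + 1\right)^{4}}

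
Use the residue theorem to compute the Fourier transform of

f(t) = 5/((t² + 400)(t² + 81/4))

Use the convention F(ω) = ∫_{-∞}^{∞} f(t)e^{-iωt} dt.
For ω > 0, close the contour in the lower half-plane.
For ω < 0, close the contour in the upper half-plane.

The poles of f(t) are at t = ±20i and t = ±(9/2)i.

Let g(z) = f(z)e^{-iωz}; for large |z| the factor e^{-iωz} decays in the lower half-plane when ω > 0 and in the upper half-plane when ω < 0.

Case ω > 0 (lower half-plane, clockwise contour ⇒ F(ω) = -2πi·ΣRes):
  Res_{z = - 20 i} g(z) = - \frac{i e^{- 20 \omega}}{3038}
  Res_{z = - \frac{9 i}{2}} g(z) = \frac{20 i e^{- \frac{9 \omega}{2}}}{13671}
  F(ω) = -2πi·ΣRes = - \frac{\pi e^{- 20 \omega}}{1519} + \frac{40 \pi e^{- \frac{9 \omega}{2}}}{13671}

Case ω < 0 (upper half-plane, counterclockwise contour ⇒ F(ω) = +2πi·ΣRes):
  Res_{z = 20 i} g(z) = \frac{i e^{20 \omega}}{3038}
  Res_{z = \frac{9 i}{2}} g(z) = - \frac{20 i e^{\frac{9 \omega}{2}}}{13671}
  F(ω) = 2πi·ΣRes = \frac{\pi \left(40 e^{\frac{9 \omega}{2}} - 9 e^{20 \omega}\right)}{13671}

Both cases combine into a single formula in |ω|:

F(ω) = - \frac{\pi e^{- 20 \left|{\omega}\right|}}{1519} + \frac{40 \pi e^{- \frac{9 \left|{\omega}\right|}{2}}}{13671}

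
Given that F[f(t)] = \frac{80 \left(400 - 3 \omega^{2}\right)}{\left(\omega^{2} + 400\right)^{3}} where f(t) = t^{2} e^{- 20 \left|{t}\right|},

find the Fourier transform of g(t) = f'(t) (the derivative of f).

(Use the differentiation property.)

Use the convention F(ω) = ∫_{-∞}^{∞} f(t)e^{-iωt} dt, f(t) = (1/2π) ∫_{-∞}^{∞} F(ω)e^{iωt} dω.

F[g](ω) = - \frac{80 i \omega \left(3 \omega^{2} - 400\right)}{\left(\omega^{2} + 400\right)^{3}}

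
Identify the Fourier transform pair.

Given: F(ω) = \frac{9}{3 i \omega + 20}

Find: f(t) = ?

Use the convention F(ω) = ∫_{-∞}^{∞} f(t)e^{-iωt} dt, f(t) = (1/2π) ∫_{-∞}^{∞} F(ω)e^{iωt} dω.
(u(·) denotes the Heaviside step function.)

f(t) = 3 e^{- \frac{20 t}{3}} u\left(t\right)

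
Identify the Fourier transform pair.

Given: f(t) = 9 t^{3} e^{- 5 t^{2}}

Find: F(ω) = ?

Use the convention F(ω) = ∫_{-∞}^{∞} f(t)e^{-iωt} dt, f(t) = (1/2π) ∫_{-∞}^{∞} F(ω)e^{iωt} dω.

F(ω) = \frac{9 \sqrt{5} i \sqrt{\pi} \omega \left(\omega^{2} - 30\right) e^{- \frac{\omega^{2}}{20}}}{5000}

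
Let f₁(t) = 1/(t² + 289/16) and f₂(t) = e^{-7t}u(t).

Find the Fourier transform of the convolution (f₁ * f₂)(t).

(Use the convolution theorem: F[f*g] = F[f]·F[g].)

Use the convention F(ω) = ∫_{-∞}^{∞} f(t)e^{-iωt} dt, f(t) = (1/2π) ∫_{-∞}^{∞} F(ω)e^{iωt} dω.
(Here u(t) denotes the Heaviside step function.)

F[f₁*f₂](ω) = \frac{4 \pi e^{- \frac{17 \left|{\omega}\right|}{4}}}{17 \left(i \omega + 7\right)}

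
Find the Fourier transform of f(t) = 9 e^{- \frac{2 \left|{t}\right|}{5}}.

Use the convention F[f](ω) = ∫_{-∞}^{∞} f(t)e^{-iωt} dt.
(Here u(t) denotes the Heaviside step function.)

F(ω) = \frac{180}{25 \omega^{2} + 4}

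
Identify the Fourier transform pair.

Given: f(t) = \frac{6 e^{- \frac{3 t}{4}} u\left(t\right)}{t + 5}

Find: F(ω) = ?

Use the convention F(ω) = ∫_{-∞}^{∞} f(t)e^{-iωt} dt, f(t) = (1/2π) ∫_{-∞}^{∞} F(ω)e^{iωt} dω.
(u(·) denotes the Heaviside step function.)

F(ω) = 6 e^{5 i \omega + \frac{15}{4}} \operatorname{E}_{1}\left(5 i \omega + \frac{15}{4}\right)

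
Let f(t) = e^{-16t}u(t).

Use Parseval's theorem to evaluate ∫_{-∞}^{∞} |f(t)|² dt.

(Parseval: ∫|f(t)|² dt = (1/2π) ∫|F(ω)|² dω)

∫|f(t)|² dt = \frac{1}{32}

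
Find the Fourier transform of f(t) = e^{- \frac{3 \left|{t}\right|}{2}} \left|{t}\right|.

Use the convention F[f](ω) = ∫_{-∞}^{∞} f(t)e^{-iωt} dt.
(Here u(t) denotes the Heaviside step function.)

F(ω) = \frac{8 \left(9 - 4 \omega^{2}\right)}{\left(4 \omega^{2} + 9\right)^{2}}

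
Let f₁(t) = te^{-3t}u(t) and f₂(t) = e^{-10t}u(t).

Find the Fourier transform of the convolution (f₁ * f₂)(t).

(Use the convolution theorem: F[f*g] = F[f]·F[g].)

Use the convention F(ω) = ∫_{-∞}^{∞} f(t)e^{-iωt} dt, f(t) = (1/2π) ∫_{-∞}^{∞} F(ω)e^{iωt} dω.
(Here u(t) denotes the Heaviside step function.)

F[f₁*f₂](ω) = \frac{1}{\left(i \omega + 3\right)^{2} \left(i \omega + 10\right)}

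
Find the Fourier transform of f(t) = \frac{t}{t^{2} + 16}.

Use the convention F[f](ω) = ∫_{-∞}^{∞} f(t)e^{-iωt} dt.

F(ω) = - i \pi e^{- 4 \left|{\omega}\right|} \operatorname{sign}{\left(\omega \right)}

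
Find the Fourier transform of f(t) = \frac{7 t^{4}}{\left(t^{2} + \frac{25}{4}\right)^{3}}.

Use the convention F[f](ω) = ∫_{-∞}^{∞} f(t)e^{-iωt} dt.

F(ω) = \frac{7 \pi \left(25 \omega^{2} - 50 \left|{\omega}\right| + 12\right) e^{- \frac{5 \left|{\omega}\right|}{2}}}{80}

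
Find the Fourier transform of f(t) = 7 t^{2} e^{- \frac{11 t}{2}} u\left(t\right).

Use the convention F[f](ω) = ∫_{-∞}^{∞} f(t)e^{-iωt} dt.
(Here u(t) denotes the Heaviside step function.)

F(ω) = \frac{112}{\left(2 i \omega + 11\right)^{3}}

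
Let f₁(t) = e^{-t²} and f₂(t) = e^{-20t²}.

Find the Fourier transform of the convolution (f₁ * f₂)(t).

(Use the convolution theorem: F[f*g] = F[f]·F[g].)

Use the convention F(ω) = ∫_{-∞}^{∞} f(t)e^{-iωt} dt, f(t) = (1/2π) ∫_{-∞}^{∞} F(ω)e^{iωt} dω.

F[f₁*f₂](ω) = \frac{\sqrt{5} \pi e^{- \frac{21 \omega^{2}}{80}}}{10}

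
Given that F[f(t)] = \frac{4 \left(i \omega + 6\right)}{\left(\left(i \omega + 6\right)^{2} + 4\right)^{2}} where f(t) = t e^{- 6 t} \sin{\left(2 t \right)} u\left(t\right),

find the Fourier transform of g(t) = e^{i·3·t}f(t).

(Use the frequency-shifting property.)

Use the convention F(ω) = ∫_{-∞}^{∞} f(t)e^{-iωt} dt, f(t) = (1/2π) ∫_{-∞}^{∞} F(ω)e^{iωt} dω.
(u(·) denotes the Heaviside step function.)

F[g](ω) = \frac{4 \left(i \left(\omega - 3\right) + 6\right)}{\left(\left(i \left(\omega - 3\right) + 6\right)^{2} + 4\right)^{2}}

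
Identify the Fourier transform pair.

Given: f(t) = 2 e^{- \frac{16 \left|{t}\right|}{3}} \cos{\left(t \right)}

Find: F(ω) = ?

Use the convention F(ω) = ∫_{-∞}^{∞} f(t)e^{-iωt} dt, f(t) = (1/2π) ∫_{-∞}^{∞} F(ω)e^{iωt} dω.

F(ω) = \frac{192 \left(9 \omega^{2} + 265\right)}{81 \omega^{4} + 4446 \omega^{2} + 70225}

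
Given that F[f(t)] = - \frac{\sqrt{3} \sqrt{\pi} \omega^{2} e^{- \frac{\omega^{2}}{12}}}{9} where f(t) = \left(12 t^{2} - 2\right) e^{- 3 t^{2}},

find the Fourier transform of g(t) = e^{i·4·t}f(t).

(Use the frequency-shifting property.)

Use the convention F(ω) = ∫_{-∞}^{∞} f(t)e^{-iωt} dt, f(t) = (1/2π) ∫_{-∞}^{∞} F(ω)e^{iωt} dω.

F[g](ω) = - \frac{\sqrt{3} \sqrt{\pi} \left(\omega - 4\right)^{2} e^{- \frac{\left(\omega - 4\right)^{2}}{12}}}{9}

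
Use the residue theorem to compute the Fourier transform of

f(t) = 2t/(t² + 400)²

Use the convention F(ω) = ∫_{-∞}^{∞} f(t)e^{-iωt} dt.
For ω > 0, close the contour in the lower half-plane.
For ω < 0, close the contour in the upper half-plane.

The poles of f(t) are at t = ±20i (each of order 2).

Let g(z) = f(z)e^{-iωz}; for large |z| the factor e^{-iωz} decays in the lower half-plane when ω > 0 and in the upper half-plane when ω < 0.

Case ω > 0 (lower half-plane, clockwise contour ⇒ F(ω) = -2πi·ΣRes):
  Res_{z = - 20 i} g(z) = \frac{\omega e^{- 20 \omega}}{40} (pole of order 2)
  F(ω) = -2πi·ΣRes = - \frac{i \pi \omega e^{- 20 \omega}}{20}

Case ω < 0 (upper half-plane, counterclockwise contour ⇒ F(ω) = +2πi·ΣRes):
  Res_{z = 20 i} g(z) = - \frac{\omega e^{20 \omega}}{40} (pole of order 2)
  F(ω) = 2πi·ΣRes = - \frac{i \pi \omega e^{20 \omega}}{20}

Both cases combine into a single formula in |ω|:

F(ω) = - \frac{i \pi \omega e^{- 20 \left|{\omega}\right|}}{20}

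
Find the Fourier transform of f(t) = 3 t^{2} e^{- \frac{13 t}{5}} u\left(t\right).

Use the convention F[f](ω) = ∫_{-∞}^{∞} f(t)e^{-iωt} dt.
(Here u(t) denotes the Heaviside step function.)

F(ω) = \frac{750}{\left(5 i \omega + 13\right)^{3}}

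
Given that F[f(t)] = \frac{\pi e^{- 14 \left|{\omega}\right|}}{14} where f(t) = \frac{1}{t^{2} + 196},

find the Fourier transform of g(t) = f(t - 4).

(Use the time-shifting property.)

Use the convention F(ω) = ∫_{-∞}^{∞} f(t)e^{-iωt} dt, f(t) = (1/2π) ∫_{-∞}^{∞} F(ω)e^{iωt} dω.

F[g](ω) = \frac{\pi e^{- 4 i \omega - 14 \left|{\omega}\right|}}{14}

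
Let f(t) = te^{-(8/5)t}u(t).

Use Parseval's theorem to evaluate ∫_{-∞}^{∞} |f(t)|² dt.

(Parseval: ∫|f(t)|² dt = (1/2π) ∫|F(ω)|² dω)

∫|f(t)|² dt = \frac{125}{2048}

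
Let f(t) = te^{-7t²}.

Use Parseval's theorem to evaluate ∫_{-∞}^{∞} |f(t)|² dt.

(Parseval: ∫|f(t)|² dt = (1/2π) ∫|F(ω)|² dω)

∫|f(t)|² dt = \frac{\sqrt{14} \sqrt{\pi}}{392}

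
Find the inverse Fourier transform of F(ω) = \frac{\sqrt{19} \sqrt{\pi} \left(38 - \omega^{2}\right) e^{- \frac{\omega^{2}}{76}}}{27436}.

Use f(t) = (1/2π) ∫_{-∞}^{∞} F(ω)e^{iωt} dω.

f(t) = t^{2} e^{- 19 t^{2}}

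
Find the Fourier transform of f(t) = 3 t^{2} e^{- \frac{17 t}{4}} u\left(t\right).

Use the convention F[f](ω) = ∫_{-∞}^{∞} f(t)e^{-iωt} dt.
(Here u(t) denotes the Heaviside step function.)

F(ω) = \frac{384}{\left(4 i \omega + 17\right)^{3}}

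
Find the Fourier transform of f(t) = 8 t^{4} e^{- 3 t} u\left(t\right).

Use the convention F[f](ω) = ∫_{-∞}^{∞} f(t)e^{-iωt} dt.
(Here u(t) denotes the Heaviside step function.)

F(ω) = \frac{192}{\left(i \omega + 3\right)^{5}}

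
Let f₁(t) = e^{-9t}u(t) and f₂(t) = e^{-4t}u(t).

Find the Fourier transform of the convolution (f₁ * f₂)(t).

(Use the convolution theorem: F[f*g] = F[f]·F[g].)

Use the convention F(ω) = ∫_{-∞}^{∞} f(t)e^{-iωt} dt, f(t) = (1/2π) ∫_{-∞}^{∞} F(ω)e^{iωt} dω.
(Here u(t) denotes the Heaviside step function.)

F[f₁*f₂](ω) = \frac{1}{\left(i \omega + 4\right) \left(i \omega + 9\right)}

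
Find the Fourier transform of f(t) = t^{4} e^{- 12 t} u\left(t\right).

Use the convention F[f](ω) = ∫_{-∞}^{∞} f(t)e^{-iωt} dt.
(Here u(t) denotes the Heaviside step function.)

F(ω) = \frac{24}{\left(i \omega + 12\right)^{5}}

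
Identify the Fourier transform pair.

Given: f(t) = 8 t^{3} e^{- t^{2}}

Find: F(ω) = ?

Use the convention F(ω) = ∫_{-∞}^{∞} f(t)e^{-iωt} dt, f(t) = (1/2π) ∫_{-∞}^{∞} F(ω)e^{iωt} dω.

F(ω) = i \sqrt{\pi} \omega \left(\omega^{2} - 6\right) e^{- \frac{\omega^{2}}{4}}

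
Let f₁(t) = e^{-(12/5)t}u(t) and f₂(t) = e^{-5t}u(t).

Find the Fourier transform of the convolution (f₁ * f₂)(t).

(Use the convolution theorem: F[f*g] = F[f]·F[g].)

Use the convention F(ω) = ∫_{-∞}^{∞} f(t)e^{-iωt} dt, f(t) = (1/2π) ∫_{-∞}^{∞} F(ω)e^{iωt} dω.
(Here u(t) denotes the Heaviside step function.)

F[f₁*f₂](ω) = \frac{5}{\left(i \omega + 5\right) \left(5 i \omega + 12\right)}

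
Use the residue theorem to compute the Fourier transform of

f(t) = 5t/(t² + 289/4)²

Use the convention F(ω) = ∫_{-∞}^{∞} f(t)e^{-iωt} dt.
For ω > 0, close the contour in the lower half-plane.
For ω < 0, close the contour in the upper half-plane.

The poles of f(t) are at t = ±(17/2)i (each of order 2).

Let g(z) = f(z)e^{-iωz}; for large |z| the factor e^{-iωz} decays in the lower half-plane when ω > 0 and in the upper half-plane when ω < 0.

Case ω > 0 (lower half-plane, clockwise contour ⇒ F(ω) = -2πi·ΣRes):
  Res_{z = - \frac{17 i}{2}} g(z) = \frac{5 \omega e^{- \frac{17 \omega}{2}}}{34} (pole of order 2)
  F(ω) = -2πi·ΣRes = - \frac{5 i \pi \omega e^{- \frac{17 \omega}{2}}}{17}

Case ω < 0 (upper half-plane, counterclockwise contour ⇒ F(ω) = +2πi·ΣRes):
  Res_{z = \frac{17 i}{2}} g(z) = - \frac{5 \omega e^{\frac{17 \omega}{2}}}{34} (pole of order 2)
  F(ω) = 2πi·ΣRes = - \frac{5 i \pi \omega e^{\frac{17 \omega}{2}}}{17}

Both cases combine into a single formula in |ω|:

F(ω) = - \frac{5 i \pi \omega e^{- \frac{17 \left|{\omega}\right|}{2}}}{17}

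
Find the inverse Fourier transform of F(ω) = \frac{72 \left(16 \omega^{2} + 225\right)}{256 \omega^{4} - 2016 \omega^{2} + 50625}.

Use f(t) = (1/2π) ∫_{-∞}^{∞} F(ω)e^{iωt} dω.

f(t) = e^{- \frac{9 \left|{t}\right|}{4}} \cos{\left(3 \left|{t}\right| \right)}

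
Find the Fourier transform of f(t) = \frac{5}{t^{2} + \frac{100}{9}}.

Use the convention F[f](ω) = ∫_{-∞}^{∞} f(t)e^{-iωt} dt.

F(ω) = \frac{3 \pi e^{- \frac{10 \left|{\omega}\right|}{3}}}{2}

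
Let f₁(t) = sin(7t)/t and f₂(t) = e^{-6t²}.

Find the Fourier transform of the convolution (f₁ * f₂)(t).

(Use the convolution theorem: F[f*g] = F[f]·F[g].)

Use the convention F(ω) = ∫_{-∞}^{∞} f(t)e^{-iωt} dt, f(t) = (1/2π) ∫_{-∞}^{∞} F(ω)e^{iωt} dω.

F[f₁*f₂](ω) = \begin{cases} \frac{\sqrt{6} \pi^{\frac{3}{2}} e^{- \frac{\omega^{2}}{24}}}{6} & \text{for}\: \omega > -7 \wedge \omega < 7 \\0 & \text{otherwise} \end{cases}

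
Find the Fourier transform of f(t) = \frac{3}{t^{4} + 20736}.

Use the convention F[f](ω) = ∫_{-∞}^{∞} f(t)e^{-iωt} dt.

F(ω) = \frac{\pi e^{- 6 \sqrt{2} \left|{\omega}\right|} \sin{\left(6 \sqrt{2} \left|{\omega}\right| + \frac{\pi}{4} \right)}}{576}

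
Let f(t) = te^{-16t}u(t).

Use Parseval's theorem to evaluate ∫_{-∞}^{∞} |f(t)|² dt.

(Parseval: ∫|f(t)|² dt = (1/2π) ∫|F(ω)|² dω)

∫|f(t)|² dt = \frac{1}{16384}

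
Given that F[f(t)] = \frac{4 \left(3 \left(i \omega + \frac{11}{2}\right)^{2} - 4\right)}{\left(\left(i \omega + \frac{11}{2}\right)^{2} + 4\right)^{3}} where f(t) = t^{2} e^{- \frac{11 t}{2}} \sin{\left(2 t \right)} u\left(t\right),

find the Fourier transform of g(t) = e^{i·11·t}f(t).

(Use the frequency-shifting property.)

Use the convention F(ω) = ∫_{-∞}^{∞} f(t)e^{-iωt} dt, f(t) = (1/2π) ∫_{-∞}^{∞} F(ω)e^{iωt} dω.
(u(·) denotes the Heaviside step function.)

F[g](ω) = \frac{64 \left(3 \left(2 i \left(\omega - 11\right) + 11\right)^{2} - 16\right)}{\left(\left(2 i \left(\omega - 11\right) + 11\right)^{2} + 16\right)^{3}}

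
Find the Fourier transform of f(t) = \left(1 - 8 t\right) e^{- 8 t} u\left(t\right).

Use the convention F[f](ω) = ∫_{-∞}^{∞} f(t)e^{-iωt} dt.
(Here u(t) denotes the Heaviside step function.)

F(ω) = \frac{i \omega}{- \omega^{2} + 16 i \omega + 64}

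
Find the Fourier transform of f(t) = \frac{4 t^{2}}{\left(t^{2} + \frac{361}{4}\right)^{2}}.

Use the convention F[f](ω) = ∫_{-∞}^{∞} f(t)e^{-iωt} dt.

F(ω) = \frac{2 \pi \left(2 - 19 \left|{\omega}\right|\right) e^{- \frac{19 \left|{\omega}\right|}{2}}}{19}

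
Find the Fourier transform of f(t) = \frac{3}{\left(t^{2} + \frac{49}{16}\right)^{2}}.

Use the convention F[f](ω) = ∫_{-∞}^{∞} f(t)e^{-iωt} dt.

F(ω) = \frac{24 \pi \left(7 \left|{\omega}\right| + 4\right) e^{- \frac{7 \left|{\omega}\right|}{4}}}{343}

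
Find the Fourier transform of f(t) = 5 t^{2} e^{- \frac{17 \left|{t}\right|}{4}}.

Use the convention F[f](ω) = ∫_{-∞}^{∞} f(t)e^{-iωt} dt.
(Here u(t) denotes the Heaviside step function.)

F(ω) = \frac{21760 \left(289 - 48 \omega^{2}\right)}{\left(16 \omega^{2} + 289\right)^{3}}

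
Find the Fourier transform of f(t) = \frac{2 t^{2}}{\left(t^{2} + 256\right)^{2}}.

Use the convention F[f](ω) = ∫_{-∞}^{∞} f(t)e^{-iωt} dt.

F(ω) = \frac{\pi \left(1 - 16 \left|{\omega}\right|\right) e^{- 16 \left|{\omega}\right|}}{16}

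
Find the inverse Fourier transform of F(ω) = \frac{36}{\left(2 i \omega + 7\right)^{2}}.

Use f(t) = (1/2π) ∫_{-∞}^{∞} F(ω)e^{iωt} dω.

f(t) = 9 t e^{- \frac{7 t}{2}} u\left(t\right)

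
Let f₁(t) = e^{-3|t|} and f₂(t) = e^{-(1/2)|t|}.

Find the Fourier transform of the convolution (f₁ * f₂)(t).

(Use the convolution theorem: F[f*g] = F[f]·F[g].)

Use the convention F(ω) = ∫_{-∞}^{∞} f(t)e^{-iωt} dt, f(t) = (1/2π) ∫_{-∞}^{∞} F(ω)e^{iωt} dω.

F[f₁*f₂](ω) = \frac{24}{\left(\omega^{2} + 9\right) \left(4 \omega^{2} + 1\right)}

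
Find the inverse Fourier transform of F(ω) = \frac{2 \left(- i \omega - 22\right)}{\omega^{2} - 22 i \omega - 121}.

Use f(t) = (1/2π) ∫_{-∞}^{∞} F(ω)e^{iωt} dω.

f(t) = 2 \left(11 t + 1\right) e^{- 11 t} u\left(t\right)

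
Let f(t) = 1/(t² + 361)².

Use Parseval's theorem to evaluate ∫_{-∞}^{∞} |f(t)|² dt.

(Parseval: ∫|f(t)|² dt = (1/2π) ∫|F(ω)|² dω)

∫|f(t)|² dt = \frac{5 \pi}{14301947824}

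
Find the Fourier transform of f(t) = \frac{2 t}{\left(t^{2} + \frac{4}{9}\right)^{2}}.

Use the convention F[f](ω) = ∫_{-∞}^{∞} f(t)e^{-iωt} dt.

F(ω) = - \frac{3 i \pi \omega e^{- \frac{2 \left|{\omega}\right|}{3}}}{2}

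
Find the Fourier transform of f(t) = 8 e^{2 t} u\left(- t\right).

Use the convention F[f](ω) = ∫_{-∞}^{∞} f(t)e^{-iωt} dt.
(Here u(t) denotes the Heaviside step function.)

F(ω) = - \frac{8}{i \omega - 2}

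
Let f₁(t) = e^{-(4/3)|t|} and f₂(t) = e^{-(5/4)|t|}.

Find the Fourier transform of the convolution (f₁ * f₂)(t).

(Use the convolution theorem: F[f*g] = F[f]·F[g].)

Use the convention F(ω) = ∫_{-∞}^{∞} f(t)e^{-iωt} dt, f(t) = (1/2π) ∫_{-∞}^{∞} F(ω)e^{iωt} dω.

F[f₁*f₂](ω) = \frac{960}{144 \omega^{4} + 481 \omega^{2} + 400}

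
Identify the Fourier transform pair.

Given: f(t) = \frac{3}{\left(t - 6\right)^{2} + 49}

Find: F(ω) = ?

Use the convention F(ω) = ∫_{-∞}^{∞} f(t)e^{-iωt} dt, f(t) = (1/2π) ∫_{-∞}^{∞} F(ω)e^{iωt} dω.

F(ω) = \frac{3 \pi e^{- 6 i \omega - 7 \left|{\omega}\right|}}{7}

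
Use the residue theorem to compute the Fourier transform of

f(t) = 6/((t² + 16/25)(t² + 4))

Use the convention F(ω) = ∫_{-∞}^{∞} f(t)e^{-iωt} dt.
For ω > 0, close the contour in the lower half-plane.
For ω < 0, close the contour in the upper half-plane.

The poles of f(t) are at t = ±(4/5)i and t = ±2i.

Let g(z) = f(z)e^{-iωz}; for large |z| the factor e^{-iωz} decays in the lower half-plane when ω > 0 and in the upper half-plane when ω < 0.

Case ω > 0 (lower half-plane, clockwise contour ⇒ F(ω) = -2πi·ΣRes):
  Res_{z = - \frac{4 i}{5}} g(z) = \frac{125 i e^{- \frac{4 \omega}{5}}}{112}
  Res_{z = - 2 i} g(z) = - \frac{25 i e^{- 2 \omega}}{56}
  F(ω) = -2πi·ΣRes = - \frac{25 \pi e^{- 2 \omega}}{28} + \frac{125 \pi e^{- \frac{4 \omega}{5}}}{56}

Case ω < 0 (upper half-plane, counterclockwise contour ⇒ F(ω) = +2πi·ΣRes):
  Res_{z = \frac{4 i}{5}} g(z) = - \frac{125 i e^{\frac{4 \omega}{5}}}{112}
  Res_{z = 2 i} g(z) = \frac{25 i e^{2 \omega}}{56}
  F(ω) = 2πi·ΣRes = \frac{25 \pi \left(5 e^{\frac{4 \omega}{5}} - 2 e^{2 \omega}\right)}{56}

Both cases combine into a single formula in |ω|:

F(ω) = - \frac{25 \pi e^{- 2 \left|{\omega}\right|}}{28} + \frac{125 \pi e^{- \frac{4 \left|{\omega}\right|}{5}}}{56}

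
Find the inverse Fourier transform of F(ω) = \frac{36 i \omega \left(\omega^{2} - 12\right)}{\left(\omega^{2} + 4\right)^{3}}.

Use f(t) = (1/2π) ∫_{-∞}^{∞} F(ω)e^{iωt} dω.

f(t) = 9 t e^{- 2 \left|{t}\right|} \left|{t}\right|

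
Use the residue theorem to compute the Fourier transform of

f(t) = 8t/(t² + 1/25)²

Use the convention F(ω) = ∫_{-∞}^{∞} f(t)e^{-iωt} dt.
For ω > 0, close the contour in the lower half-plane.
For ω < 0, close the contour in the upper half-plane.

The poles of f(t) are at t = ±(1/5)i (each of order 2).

Let g(z) = f(z)e^{-iωz}; for large |z| the factor e^{-iωz} decays in the lower half-plane when ω > 0 and in the upper half-plane when ω < 0.

Case ω > 0 (lower half-plane, clockwise contour ⇒ F(ω) = -2πi·ΣRes):
  Res_{z = - \frac{i}{5}} g(z) = 10 \omega e^{- \frac{\omega}{5}} (pole of order 2)
  F(ω) = -2πi·ΣRes = - 20 i \pi \omega e^{- \frac{\omega}{5}}

Case ω < 0 (upper half-plane, counterclockwise contour ⇒ F(ω) = +2πi·ΣRes):
  Res_{z = \frac{i}{5}} g(z) = - 10 \omega e^{\frac{\omega}{5}} (pole of order 2)
  F(ω) = 2πi·ΣRes = - 20 i \pi \omega e^{\frac{\omega}{5}}

Both cases combine into a single formula in |ω|:

F(ω) = - 20 i \pi \omega e^{- \frac{\left|{\omega}\right|}{5}}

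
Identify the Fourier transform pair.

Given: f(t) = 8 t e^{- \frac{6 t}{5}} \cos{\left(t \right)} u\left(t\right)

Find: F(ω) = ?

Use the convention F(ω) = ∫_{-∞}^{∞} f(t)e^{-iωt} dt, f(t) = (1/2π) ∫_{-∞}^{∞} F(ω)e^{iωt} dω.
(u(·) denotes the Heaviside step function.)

F(ω) = \frac{200 \left(\left(5 i \omega + 6\right)^{2} - 25\right)}{\left(\left(5 i \omega + 6\right)^{2} + 25\right)^{2}}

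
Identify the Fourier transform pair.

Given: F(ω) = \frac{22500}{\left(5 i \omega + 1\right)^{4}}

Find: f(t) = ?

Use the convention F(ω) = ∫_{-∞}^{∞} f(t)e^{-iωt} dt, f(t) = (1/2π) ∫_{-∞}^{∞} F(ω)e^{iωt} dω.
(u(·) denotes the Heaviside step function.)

f(t) = 6 t^{3} e^{- \frac{t}{5}} u\left(t\right)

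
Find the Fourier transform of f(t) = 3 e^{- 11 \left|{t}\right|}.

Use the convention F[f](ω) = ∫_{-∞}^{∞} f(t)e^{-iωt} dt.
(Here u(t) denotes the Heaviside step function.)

F(ω) = \frac{66}{\omega^{2} + 121}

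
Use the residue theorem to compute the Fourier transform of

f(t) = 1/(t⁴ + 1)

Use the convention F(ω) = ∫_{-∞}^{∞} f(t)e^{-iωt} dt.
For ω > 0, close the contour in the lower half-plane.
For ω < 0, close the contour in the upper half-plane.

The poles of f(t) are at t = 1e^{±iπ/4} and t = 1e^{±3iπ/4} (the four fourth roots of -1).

Let g(z) = f(z)e^{-iωz}; for large |z| the factor e^{-iωz} decays in the lower half-plane when ω > 0 and in the upper half-plane when ω < 0.

Case ω > 0 (lower half-plane, clockwise contour ⇒ F(ω) = -2πi·ΣRes):
  Res_{z = - \frac{\sqrt{2}}{2} - \frac{\sqrt{2} i}{2}} g(z) = \frac{\sqrt{2} i \left(1 - i\right) e^{\frac{\sqrt{2} \omega \left(-1 + i\right)}{2}}}{8}
  Res_{z = \frac{\sqrt{2}}{2} - \frac{\sqrt{2} i}{2}} g(z) = \frac{\sqrt{2} i \left(1 + i\right) e^{- \frac{\sqrt{2} \omega \left(1 + i\right)}{2}}}{8}
  F(ω) = -2πi·ΣRes = \frac{\sqrt{2} \pi \left(1 - i\right) \left(e^{\sqrt{2} i \omega} + i\right) e^{- \frac{\sqrt{2} \omega \left(1 + i\right)}{2}}}{4} = \pi e^{- \frac{\sqrt{2} \omega}{2}} \sin{\left(\frac{\sqrt{2} \omega}{2} + \frac{\pi}{4} \right)}

Case ω < 0 (upper half-plane, counterclockwise contour ⇒ F(ω) = +2πi·ΣRes):
  Res_{z = \frac{\sqrt{2}}{2} + \frac{\sqrt{2} i}{2}} g(z) = \frac{\sqrt{2} i \left(-1 + i\right) e^{\frac{\sqrt{2} \omega \left(1 - i\right)}{2}}}{8}
  Res_{z = - \frac{\sqrt{2}}{2} + \frac{\sqrt{2} i}{2}} g(z) = \frac{\sqrt{2} \left(1 - i\right) e^{\frac{\sqrt{2} \omega \left(1 + i\right)}{2}}}{8}
  F(ω) = 2πi·ΣRes = - \frac{\sqrt{2} i \pi \left(i \left(1 - i\right) e^{\frac{\sqrt{2} \omega \left(1 - i\right)}{2}} - \left(1 - i\right) e^{\frac{\sqrt{2} \omega \left(1 + i\right)}{2}}\right)}{4} = \pi e^{\frac{\sqrt{2} \omega}{2}} \cos{\left(\frac{\sqrt{2} \omega}{2} + \frac{\pi}{4} \right)}

Both cases combine into a single formula in |ω|:

F(ω) = \pi e^{- \frac{\sqrt{2} \left|{\omega}\right|}{2}} \sin{\left(\frac{\sqrt{2} \left|{\omega}\right|}{2} + \frac{\pi}{4} \right)}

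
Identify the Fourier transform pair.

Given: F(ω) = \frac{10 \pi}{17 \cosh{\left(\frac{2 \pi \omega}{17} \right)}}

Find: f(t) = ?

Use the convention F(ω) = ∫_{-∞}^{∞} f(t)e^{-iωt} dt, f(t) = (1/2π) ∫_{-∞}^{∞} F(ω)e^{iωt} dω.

f(t) = \frac{5}{e^{\frac{17 t}{4}} + e^{- \frac{17 t}{4}}}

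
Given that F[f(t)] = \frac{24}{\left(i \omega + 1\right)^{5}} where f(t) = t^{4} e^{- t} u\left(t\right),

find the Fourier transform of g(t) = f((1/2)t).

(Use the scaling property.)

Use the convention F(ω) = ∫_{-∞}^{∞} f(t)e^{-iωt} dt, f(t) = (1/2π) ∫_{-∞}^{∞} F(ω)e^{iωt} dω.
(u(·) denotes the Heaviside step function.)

F[g](ω) = \frac{48}{\left(2 i \omega + 1\right)^{5}}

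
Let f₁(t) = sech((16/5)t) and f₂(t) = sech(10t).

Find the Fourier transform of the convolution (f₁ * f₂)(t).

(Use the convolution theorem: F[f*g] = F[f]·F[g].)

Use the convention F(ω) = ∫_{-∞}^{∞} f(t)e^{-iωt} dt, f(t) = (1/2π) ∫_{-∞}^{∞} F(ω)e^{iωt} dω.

F[f₁*f₂](ω) = \frac{\pi^{2}}{32 \cosh{\left(\frac{\pi \omega}{20} \right)} \cosh{\left(\frac{5 \pi \omega}{32} \right)}}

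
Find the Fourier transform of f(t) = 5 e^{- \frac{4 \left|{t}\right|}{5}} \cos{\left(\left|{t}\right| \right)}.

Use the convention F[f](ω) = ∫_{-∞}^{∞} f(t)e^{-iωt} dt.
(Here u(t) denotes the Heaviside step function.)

F(ω) = \frac{200 \left(25 \omega^{2} + 41\right)}{625 \omega^{4} - 450 \omega^{2} + 1681}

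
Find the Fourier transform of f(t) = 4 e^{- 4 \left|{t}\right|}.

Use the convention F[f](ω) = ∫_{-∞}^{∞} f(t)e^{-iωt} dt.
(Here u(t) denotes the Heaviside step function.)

F(ω) = \frac{32}{\omega^{2} + 16}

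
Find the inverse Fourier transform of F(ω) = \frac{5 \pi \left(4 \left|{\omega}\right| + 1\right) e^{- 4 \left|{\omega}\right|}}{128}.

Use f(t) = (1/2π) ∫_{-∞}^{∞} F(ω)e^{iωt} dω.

f(t) = \frac{5}{\left(t^{2} + 16\right)^{2}}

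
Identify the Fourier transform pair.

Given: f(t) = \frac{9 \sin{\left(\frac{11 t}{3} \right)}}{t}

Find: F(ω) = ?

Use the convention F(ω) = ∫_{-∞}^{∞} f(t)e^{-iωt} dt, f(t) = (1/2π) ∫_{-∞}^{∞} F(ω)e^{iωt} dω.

F(ω) = \begin{cases} 9 \pi & \text{for}\: \omega > - \frac{11}{3} \wedge \omega < \frac{11}{3} \\0 & \text{otherwise} \end{cases}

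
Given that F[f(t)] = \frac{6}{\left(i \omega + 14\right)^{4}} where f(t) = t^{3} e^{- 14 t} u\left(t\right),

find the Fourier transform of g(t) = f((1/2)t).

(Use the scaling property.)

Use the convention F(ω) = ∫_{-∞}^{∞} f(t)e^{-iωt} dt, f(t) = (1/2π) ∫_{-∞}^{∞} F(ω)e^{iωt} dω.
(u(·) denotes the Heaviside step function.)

F[g](ω) = \frac{3}{4 \left(i \omega + 7\right)^{4}}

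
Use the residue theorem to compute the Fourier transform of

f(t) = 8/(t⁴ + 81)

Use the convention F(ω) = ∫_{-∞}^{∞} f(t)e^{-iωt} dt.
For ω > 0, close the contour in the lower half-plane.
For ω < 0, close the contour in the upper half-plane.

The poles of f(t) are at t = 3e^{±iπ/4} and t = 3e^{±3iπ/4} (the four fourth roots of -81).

Let g(z) = f(z)e^{-iωz}; for large |z| the factor e^{-iωz} decays in the lower half-plane when ω > 0 and in the upper half-plane when ω < 0.

Case ω > 0 (lower half-plane, clockwise contour ⇒ F(ω) = -2πi·ΣRes):
  Res_{z = - \frac{3 \sqrt{2}}{2} - \frac{3 \sqrt{2} i}{2}} g(z) = \frac{\sqrt{2} \left(1 + i\right) e^{\frac{3 \sqrt{2} \omega \left(-1 + i\right)}{2}}}{27}
  Res_{z = \frac{3 \sqrt{2}}{2} - \frac{3 \sqrt{2} i}{2}} g(z) = \frac{\sqrt{2} \left(-1 + i\right) e^{- \frac{3 \sqrt{2} \omega \left(1 + i\right)}{2}}}{27}
  F(ω) = -2πi·ΣRes = \frac{2 \sqrt{2} \pi \left(\left(1 - i\right) e^{3 \sqrt{2} i \omega} + 1 + i\right) e^{- \frac{3 \sqrt{2} \omega \left(1 + i\right)}{2}}}{27} = \frac{8 \pi e^{- \frac{3 \sqrt{2} \omega}{2}} \sin{\left(\frac{3 \sqrt{2} \omega}{2} + \frac{\pi}{4} \right)}}{27}

Case ω < 0 (upper half-plane, counterclockwise contour ⇒ F(ω) = +2πi·ΣRes):
  Res_{z = \frac{3 \sqrt{2}}{2} + \frac{3 \sqrt{2} i}{2}} g(z) = - \frac{\sqrt{2} \left(1 + i\right) e^{\frac{3 \sqrt{2} \omega \left(1 - i\right)}{2}}}{27}
  Res_{z = - \frac{3 \sqrt{2}}{2} + \frac{3 \sqrt{2} i}{2}} g(z) = \frac{\sqrt{2} \left(1 - i\right) e^{\frac{3 \sqrt{2} \omega \left(1 + i\right)}{2}}}{27}
  F(ω) = 2πi·ΣRes = - \frac{2 \sqrt{2} i \pi \left(\left(1 + i\right) e^{\frac{3 \sqrt{2} \omega \left(1 - i\right)}{2}} - \left(1 - i\right) e^{\frac{3 \sqrt{2} \omega \left(1 + i\right)}{2}}\right)}{27} = \frac{8 \pi e^{\frac{3 \sqrt{2} \omega}{2}} \cos{\left(\frac{3 \sqrt{2} \omega}{2} + \frac{\pi}{4} \right)}}{27}

Both cases combine into a single formula in |ω|:

F(ω) = \frac{8 \pi e^{- \frac{3 \sqrt{2} \left|{\omega}\right|}{2}} \sin{\left(\frac{3 \sqrt{2} \left|{\omega}\right|}{2} + \frac{\pi}{4} \right)}}{27}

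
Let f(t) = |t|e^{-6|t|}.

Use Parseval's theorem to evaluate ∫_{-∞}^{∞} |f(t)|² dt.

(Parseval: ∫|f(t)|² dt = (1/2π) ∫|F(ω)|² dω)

∫|f(t)|² dt = \frac{1}{432}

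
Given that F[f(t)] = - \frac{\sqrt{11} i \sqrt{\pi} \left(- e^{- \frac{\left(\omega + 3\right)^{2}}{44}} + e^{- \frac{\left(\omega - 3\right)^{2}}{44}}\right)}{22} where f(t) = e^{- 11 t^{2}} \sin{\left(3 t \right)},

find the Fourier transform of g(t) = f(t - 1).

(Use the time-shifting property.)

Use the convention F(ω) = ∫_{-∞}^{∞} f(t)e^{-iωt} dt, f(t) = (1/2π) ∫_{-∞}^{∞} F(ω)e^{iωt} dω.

F[g](ω) = \frac{\sqrt{11} i \sqrt{\pi} \left(1 - e^{\frac{3 \omega}{11}}\right) e^{- \frac{\omega^{2}}{44} - \frac{3 \omega}{22} - i \omega - \frac{9}{44}}}{22}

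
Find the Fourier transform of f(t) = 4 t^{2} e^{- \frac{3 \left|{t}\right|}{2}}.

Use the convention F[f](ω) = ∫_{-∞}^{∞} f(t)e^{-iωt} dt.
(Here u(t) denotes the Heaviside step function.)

F(ω) = \frac{1152 \left(3 - 4 \omega^{2}\right)}{\left(4 \omega^{2} + 9\right)^{3}}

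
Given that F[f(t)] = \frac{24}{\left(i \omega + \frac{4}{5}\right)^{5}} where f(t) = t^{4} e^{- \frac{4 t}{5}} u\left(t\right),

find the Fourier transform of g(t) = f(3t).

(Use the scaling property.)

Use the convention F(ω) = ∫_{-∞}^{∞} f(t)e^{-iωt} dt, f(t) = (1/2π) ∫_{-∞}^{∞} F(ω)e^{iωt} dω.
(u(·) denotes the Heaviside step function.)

F[g](ω) = \frac{6075000}{\left(5 i \omega + 12\right)^{5}}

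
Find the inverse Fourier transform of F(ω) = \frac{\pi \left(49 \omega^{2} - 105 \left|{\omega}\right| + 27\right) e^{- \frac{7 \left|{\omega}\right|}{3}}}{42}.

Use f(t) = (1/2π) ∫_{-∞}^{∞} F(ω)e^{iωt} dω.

f(t) = \frac{4 t^{4}}{\left(t^{2} + \frac{49}{9}\right)^{3}}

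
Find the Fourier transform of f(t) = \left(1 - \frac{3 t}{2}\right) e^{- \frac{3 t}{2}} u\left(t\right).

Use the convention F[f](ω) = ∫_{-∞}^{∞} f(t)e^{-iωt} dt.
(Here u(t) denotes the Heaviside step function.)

F(ω) = \frac{4 i \omega}{- 4 \omega^{2} + 12 i \omega + 9}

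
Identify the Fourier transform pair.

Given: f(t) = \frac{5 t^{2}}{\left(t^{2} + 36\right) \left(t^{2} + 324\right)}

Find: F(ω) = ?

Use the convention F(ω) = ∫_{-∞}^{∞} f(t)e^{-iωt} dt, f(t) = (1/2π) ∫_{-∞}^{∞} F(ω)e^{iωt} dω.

F(ω) = \frac{5 \pi \left(3 - e^{12 \left|{\omega}\right|}\right) e^{- 18 \left|{\omega}\right|}}{48}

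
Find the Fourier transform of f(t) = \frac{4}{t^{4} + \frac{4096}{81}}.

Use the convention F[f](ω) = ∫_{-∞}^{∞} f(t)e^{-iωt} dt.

F(ω) = \frac{27 \pi e^{- \frac{4 \sqrt{2} \left|{\omega}\right|}{3}} \sin{\left(\frac{4 \sqrt{2} \left|{\omega}\right|}{3} + \frac{\pi}{4} \right)}}{128}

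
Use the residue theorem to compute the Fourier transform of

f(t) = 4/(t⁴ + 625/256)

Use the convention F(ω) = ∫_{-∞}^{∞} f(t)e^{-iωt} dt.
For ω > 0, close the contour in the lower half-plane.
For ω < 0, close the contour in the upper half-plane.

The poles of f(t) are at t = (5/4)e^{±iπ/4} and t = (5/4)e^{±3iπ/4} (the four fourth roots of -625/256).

Let g(z) = f(z)e^{-iωz}; for large |z| the factor e^{-iωz} decays in the lower half-plane when ω > 0 and in the upper half-plane when ω < 0.

Case ω > 0 (lower half-plane, clockwise contour ⇒ F(ω) = -2πi·ΣRes):
  Res_{z = - \frac{5 \sqrt{2}}{8} - \frac{5 \sqrt{2} i}{8}} g(z) = \frac{32 \sqrt{2} \left(1 + i\right) e^{\frac{5 \sqrt{2} \omega \left(-1 + i\right)}{8}}}{125}
  Res_{z = \frac{5 \sqrt{2}}{8} - \frac{5 \sqrt{2} i}{8}} g(z) = \frac{32 \sqrt{2} \left(-1 + i\right) e^{- \frac{5 \sqrt{2} \omega \left(1 + i\right)}{8}}}{125}
  F(ω) = -2πi·ΣRes = \frac{64 \sqrt{2} \pi \left(\left(1 - i\right) e^{\frac{5 \sqrt{2} i \omega}{4}} + 1 + i\right) e^{- \frac{5 \sqrt{2} \omega \left(1 + i\right)}{8}}}{125} = \frac{256 \pi e^{- \frac{5 \sqrt{2} \omega}{8}} \sin{\left(\frac{5 \sqrt{2} \omega}{8} + \frac{\pi}{4} \right)}}{125}

Case ω < 0 (upper half-plane, counterclockwise contour ⇒ F(ω) = +2πi·ΣRes):
  Res_{z = \frac{5 \sqrt{2}}{8} + \frac{5 \sqrt{2} i}{8}} g(z) = - \frac{32 \sqrt{2} \left(1 + i\right) e^{\frac{5 \sqrt{2} \omega \left(1 - i\right)}{8}}}{125}
  Res_{z = - \frac{5 \sqrt{2}}{8} + \frac{5 \sqrt{2} i}{8}} g(z) = \frac{32 \sqrt{2} \left(1 - i\right) e^{\frac{5 \sqrt{2} \omega \left(1 + i\right)}{8}}}{125}
  F(ω) = 2πi·ΣRes = - \frac{64 \sqrt{2} i \pi \left(\left(1 + i\right) e^{\frac{5 \sqrt{2} \omega \left(1 - i\right)}{8}} - \left(1 - i\right) e^{\frac{5 \sqrt{2} \omega \left(1 + i\right)}{8}}\right)}{125} = \frac{256 \pi e^{\frac{5 \sqrt{2} \omega}{8}} \cos{\left(\frac{5 \sqrt{2} \omega}{8} + \frac{\pi}{4} \right)}}{125}

Both cases combine into a single formula in |ω|:

F(ω) = \frac{256 \pi e^{- \frac{5 \sqrt{2} \left|{\omega}\right|}{8}} \sin{\left(\frac{5 \sqrt{2} \left|{\omega}\right|}{8} + \frac{\pi}{4} \right)}}{125}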